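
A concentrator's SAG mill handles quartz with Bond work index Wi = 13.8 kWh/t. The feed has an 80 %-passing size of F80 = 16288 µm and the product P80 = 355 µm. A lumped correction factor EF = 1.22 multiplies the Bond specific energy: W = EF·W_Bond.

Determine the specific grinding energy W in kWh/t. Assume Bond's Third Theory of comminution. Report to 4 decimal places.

W = 10 Wi / √P80 − 10 Wi / √F80
1/√355 = 0.053074;  1/√16288 = 0.007835
W = 10·13.8·(0.053074 − 0.007835) = 6.2430 kWh/t
With EF = 1.22: W = 6.2430·1.22 = 7.6164 kWh/t

W = 7.6164 kWh/t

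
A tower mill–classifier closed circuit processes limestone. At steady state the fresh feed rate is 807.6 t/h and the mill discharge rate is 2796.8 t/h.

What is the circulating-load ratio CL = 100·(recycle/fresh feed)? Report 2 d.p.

Discharge = new feed + return, hence
R = M − F = 2796.8 − 807.6 = 1989.2 t/h
CL = 100·R/F = 100·1989.2/807.6 = 246.31 %

CL = 246.31 %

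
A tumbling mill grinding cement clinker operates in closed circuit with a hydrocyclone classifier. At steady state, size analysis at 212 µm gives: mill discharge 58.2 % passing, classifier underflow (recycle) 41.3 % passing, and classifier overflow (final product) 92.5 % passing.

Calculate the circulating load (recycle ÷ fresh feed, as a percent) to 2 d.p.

Two-product formula at 212 µm:
r = (o − d)/(d − u)
r = (92.5 − 58.2)/(58.2 − 41.3) = 34.3/16.9 = 2.0296
CL = 100·r = 202.96 %

CL = 202.96 %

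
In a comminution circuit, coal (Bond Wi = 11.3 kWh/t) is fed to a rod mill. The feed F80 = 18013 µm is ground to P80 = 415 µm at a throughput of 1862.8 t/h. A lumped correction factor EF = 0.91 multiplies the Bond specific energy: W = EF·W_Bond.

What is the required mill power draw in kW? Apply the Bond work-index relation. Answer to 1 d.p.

P = 7975.7 kW

W = 10 Wi / √P80 − 10 Wi / √F80
W = 10·11.3·(1/√415 − 1/√18013) = 10·11.3·(0.041637) = 4.7050 kWh/t
Corrected W = EF·W_Bond = 0.91·4.7050 = 4.2816 kWh/t
P_mill = W·ṁ = 4.2816·1862.8 = 7975.7 kW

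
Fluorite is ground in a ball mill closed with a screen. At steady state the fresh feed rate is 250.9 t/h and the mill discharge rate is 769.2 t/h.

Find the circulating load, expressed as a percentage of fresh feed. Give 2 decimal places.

M = F + R at steady state, so:
R = M − F = 769.2 − 250.9 = 518.3 t/h
CL = 100·R/F = 100·518.3/250.9 = 206.58 %

CL = 206.58 %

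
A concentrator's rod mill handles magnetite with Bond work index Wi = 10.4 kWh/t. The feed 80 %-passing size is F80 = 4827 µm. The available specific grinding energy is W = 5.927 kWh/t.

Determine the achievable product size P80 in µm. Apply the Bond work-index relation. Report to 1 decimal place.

W = 10 Wi (1/√P80 − 1/√F80)  [Bond]
1/√P80 = 1/√F80 + W/(10·Wi)
  = 5.9270/(10·10.4) + 1/√4827 = 0.056990 + 0.014393 = 0.071384
P80 = (1/0.071384)² = 14.0088² = 196.25 µm

P80 = 196.2 µm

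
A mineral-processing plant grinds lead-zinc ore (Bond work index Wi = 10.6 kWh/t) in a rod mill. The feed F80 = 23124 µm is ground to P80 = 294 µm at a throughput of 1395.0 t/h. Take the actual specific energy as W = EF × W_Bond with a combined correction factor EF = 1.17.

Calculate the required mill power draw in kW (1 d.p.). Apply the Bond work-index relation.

P = 8952.3 kW

Bond:  W = 10 Wi (1/√P − 1/√F)
W = 10·10.6·(1/√294 − 1/√23124) = 10·10.6·(0.051745) = 5.4850 kWh/t
W_actual = 1.17 × 5.4850 = 6.4174 kWh/t
Power = W × throughput = 6.4174 kWh/t × 1395.0 t/h = 8952.3 kW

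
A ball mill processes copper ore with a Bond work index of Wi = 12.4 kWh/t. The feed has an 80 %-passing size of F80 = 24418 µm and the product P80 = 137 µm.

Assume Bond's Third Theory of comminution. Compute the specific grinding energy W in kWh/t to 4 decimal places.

W = 9.8005 kWh/t

Bond: W = 10·Wi·(1/√P80 − 1/√F80)
1/√137 = 0.085436;  1/√24418 = 0.006399
W = 10·12.4·(0.085436 − 0.006399) = 9.8005 kWh/t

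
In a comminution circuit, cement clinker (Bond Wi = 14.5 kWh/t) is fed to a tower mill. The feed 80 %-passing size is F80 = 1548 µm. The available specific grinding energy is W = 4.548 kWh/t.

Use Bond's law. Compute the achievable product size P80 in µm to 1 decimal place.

P80 = 310.2 µm

W = 10 Wi (1/√P80 − 1/√F80)  [Bond]
1/√P80 = 1/√F80 + W/(10·Wi)
  = 4.5480/(10·14.5) + 1/√1548 = 0.031366 + 0.025416 = 0.056782
P80 = (1/0.056782)² = 17.6112² = 310.16 µm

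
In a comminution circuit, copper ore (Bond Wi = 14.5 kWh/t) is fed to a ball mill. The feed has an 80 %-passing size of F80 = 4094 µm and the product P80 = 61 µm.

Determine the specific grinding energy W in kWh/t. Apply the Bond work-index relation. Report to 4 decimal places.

W = 16.2992 kWh/t

W_Bond = 10·Wi·(1/√P₈₀ − 1/√F₈₀)
1/√61 = 0.128037;  1/√4094 = 0.015629
W = 10·14.5·(0.128037 − 0.015629) = 16.2992 kWh/t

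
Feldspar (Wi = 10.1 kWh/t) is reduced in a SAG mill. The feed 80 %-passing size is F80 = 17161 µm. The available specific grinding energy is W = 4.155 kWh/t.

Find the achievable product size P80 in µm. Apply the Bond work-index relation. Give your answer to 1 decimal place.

Bond: W = 10·Wi·(1/√P80 − 1/√F80)
⇒ 1/√P80 = W/(10·Wi) + 1/√F80
  = 4.1550/(10·10.1) + 1/√17161 = 0.041139 + 0.007634 = 0.048772
P80 = (1/0.048772)² = 20.5035² = 420.39 µm

P80 = 420.4 µm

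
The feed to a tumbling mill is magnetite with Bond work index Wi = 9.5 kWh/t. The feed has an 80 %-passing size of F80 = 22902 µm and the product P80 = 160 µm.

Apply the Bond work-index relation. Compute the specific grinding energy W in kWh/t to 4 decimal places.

W = 6.8827 kWh/t

Bond: W = 10·Wi·(1/√P80 − 1/√F80)
1/√160 = 0.079057;  1/√22902 = 0.006608
W = 10·9.5·(0.079057 − 0.006608) = 6.8827 kWh/t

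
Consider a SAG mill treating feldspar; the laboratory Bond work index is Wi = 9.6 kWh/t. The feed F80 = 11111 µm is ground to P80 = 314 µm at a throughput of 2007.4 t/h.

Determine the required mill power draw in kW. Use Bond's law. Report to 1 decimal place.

Bond:  W = 10 Wi (1/√P − 1/√F)
W = 10·9.6·(1/√314 − 1/√11111) = 10·9.6·(0.046946) = 4.5069 kWh/t
P = W·T = 4.5069·2007.4 = 9047.1 kW

P = 9047.1 kW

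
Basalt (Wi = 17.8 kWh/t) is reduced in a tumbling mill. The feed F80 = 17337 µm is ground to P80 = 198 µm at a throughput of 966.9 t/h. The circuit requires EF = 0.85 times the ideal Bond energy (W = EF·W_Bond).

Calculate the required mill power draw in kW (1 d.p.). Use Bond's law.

P = 9285.5 kW

W = 10·Wi·(P80^(-½) − F80^(-½))
W = 10·17.8·(1/√198 − 1/√17337) = 10·17.8·(0.063472) = 11.2980 kWh/t
With EF = 0.85: W = 11.2980·0.85 = 9.6033 kWh/t
Power = W × throughput = 9.6033 kWh/t × 966.9 t/h = 9285.5 kW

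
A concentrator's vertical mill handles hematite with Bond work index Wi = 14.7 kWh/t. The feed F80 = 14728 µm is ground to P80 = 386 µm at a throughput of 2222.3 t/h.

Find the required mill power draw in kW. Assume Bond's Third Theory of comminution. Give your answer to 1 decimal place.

P = 13935.6 kW

Bond: W = 10·Wi·(1/√P80 − 1/√F80)
W = 10·14.7·(1/√386 − 1/√14728) = 10·14.7·(0.042659) = 6.2708 kWh/t
P = W·T = 6.2708·2222.3 = 13935.6 kW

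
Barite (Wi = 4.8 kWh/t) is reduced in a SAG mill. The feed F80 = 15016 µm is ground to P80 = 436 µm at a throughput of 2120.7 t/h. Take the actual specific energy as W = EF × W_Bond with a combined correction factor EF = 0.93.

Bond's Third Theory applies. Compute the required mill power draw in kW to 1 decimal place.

W = 10·Wi·[P80^(−½) − F80^(−½)]
W = 10·4.8·(1/√436 − 1/√15016) = 10·4.8·(0.039731) = 1.9071 kWh/t
With EF = 0.93: W = 1.9071·0.93 = 1.7736 kWh/t
P = W·T = 1.7736·2120.7 = 3761.2 kW

P = 3761.2 kW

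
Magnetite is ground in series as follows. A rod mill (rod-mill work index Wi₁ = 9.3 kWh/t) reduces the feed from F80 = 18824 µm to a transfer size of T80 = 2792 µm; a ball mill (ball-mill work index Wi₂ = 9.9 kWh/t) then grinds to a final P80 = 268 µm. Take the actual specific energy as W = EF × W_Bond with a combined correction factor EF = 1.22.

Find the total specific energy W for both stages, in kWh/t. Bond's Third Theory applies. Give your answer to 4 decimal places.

W_Bond = 10·Wi·(1/√P₈₀ − 1/√F₈₀)
Stage 1 (18824→2792 µm, Wi₁=9.3): W₁ = 10·9.3·(0.018925 − 0.007289) = 1.0822 kWh/t
Stage 2 (2792→268 µm, Wi₂=9.9): W₂ = 10·9.9·(0.061085 − 0.018925) = 4.1738 kWh/t
W = W₁ + W₂ = 1.0822 + 4.1738 = 5.2560 kWh/t
With EF = 1.22: W = 5.2560·1.22 = 6.4123 kWh/t

W = 6.4123 kWh/t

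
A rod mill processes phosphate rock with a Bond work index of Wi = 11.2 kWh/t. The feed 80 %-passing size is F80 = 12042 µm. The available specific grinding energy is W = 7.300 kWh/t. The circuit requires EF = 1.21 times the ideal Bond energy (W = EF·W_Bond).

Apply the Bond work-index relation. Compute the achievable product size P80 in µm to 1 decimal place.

W_Bond = 10·Wi·(1/√P₈₀ − 1/√F₈₀)
W_Bond = W / EF = 7.300 / 1.21 = 6.0331 kWh/t
1/√P80 = 1/√F80 + W_Bond/(10·Wi)
  = 6.0331/(10·11.2) + 1/√12042 = 0.053867 + 0.009113 = 0.062979
P80 = (1/0.062979)² = 15.8782² = 252.12 µm

P80 = 252.1 µm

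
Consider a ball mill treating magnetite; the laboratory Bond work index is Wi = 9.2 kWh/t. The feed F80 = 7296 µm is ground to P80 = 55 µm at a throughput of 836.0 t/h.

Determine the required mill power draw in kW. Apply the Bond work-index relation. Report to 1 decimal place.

W = 10 Wi / √P80 − 10 Wi / √F80
W = 10·9.2·(1/√55 − 1/√7296) = 10·9.2·(0.123133) = 11.3282 kWh/t
Mill draw = 11.3282 × 836.0 = 9470.4 kW

P = 9470.4 kW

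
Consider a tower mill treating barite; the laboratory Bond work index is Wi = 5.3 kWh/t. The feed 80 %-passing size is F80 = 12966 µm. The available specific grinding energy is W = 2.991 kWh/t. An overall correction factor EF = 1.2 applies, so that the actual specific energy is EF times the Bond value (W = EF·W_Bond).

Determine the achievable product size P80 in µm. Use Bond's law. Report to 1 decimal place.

P80 = 321.0 µm

W = 10·Wi·[P80^(−½) − F80^(−½)]
W_Bond = W / EF = 2.991 / 1.2 = 2.4925 kWh/t
P80^(−½) = W_Bond/(10 Wi) + F80^(−½)
  = 2.4925/(10·5.3) + 1/√12966 = 0.047028 + 0.008782 = 0.055810
P80 = (1/0.055810)² = 17.9178² = 321.05 µm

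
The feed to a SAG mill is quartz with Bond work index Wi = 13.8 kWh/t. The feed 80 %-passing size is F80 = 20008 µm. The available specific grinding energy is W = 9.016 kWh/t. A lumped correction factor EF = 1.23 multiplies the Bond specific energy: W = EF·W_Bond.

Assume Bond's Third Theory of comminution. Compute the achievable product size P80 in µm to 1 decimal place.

P80 = 276.1 µm

W = 10·Wi·(P80^(-½) − F80^(-½))
W_Bond = W / EF = 9.016 / 1.23 = 7.3301 kWh/t
P80^-0.5 = F80^-0.5 + W_Bond/(10 Wi)
  = 7.3301/(10·13.8) + 1/√20008 = 0.053117 + 0.007070 = 0.060186
P80 = (1/0.060186)² = 16.6151² = 276.06 µm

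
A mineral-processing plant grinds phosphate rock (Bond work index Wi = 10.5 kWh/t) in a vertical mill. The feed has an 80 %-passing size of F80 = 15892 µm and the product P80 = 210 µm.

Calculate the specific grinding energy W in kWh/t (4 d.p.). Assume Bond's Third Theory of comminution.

Bond:  W = 10 Wi (1/√P − 1/√F)
1/√210 = 0.069007;  1/√15892 = 0.007933
W = 10·10.5·(0.069007 − 0.007933) = 6.4128 kWh/t

W = 6.4128 kWh/t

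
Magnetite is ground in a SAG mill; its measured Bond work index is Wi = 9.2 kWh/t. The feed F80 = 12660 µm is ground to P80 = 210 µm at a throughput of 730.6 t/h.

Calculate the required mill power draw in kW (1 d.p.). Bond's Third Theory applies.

P = 4040.9 kW

W_Bond = 10·Wi·(1/√P₈₀ − 1/√F₈₀)
W = 10·9.2·(1/√210 − 1/√12660) = 10·9.2·(0.060119) = 5.5309 kWh/t
Power = W × throughput = 5.5309 kWh/t × 730.6 t/h = 4040.9 kW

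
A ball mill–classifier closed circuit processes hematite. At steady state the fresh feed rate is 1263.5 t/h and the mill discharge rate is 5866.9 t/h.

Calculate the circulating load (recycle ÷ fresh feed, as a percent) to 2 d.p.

CL = 364.34 %

Discharge = new feed + return, hence
R = M − F = 5866.9 − 1263.5 = 4603.4 t/h
CL = 100·R/F = 100·4603.4/1263.5 = 364.34 %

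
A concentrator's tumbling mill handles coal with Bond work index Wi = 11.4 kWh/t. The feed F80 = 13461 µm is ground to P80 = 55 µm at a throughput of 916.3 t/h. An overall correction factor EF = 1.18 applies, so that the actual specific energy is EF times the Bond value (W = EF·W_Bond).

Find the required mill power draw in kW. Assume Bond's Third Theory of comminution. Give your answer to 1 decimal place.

P = 15558.1 kW

W = 10 Wi (P80^-0.5 − F80^-0.5)
W = 10·11.4·(1/√55 − 1/√13461) = 10·11.4·(0.126221) = 14.3892 kWh/t
With EF = 1.18: W = 14.3892·1.18 = 16.9792 kWh/t
Power = W × throughput = 16.9792 kWh/t × 916.3 t/h = 15558.1 kW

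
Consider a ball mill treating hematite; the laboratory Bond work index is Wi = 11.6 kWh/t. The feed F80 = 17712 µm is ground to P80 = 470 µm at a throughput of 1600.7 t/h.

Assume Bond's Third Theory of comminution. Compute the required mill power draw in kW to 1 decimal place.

P = 7169.6 kW

W = 10 Wi (P80^-0.5 − F80^-0.5)
W = 10·11.6·(1/√470 − 1/√17712) = 10·11.6·(0.038613) = 4.4791 kWh/t
P_mill = W·ṁ = 4.4791·1600.7 = 7169.6 kW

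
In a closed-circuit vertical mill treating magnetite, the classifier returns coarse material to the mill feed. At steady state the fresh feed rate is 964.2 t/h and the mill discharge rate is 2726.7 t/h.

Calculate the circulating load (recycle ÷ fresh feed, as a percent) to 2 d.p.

CL = 182.79 %

M = F + R at steady state, so:
R = M − F = 2726.7 − 964.2 = 1762.5 t/h
CL = 100·R/F = 100·1762.5/964.2 = 182.79 %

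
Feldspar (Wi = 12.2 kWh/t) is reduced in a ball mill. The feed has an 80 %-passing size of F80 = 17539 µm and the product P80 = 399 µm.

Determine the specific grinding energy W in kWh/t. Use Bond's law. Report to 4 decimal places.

Bond:  W = 10 Wi (1/√P − 1/√F)
1/√399 = 0.050063;  1/√17539 = 0.007551
W = 10·12.2·(0.050063 − 0.007551) = 5.1864 kWh/t

W = 5.1864 kWh/t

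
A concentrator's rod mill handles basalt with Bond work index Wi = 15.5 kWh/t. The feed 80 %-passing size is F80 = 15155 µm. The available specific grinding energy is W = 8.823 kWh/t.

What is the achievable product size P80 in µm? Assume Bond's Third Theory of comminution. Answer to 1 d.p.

P80 = 236.4 µm

W = 10 Wi (1/√P80 − 1/√F80)  [Bond]
⇒ 1/√P80 = W/(10 Wi) + 1/√F80
  = 8.8230/(10·15.5) + 1/√15155 = 0.056923 + 0.008123 = 0.065046
P80 = (1/0.065046)² = 15.3738² = 236.35 µm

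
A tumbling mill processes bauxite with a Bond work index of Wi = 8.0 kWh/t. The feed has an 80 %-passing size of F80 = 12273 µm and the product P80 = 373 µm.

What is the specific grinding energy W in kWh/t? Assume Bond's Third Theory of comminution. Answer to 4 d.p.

W = 10·Wi·(P80^(-½) − F80^(-½))
1/√373 = 0.051778;  1/√12273 = 0.009027
W = 10·8.0·(0.051778 − 0.009027) = 3.4201 kWh/t

W = 3.4201 kWh/t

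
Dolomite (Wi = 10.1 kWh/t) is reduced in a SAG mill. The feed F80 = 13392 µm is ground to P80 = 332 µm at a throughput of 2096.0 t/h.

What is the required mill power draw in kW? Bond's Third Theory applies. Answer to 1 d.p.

W = 10 Wi / √P80 − 10 Wi / √F80
W = 10·10.1·(1/√332 − 1/√13392) = 10·10.1·(0.046241) = 4.6703 kWh/t
Mill draw = 4.6703 × 2096.0 = 9789.0 kW

P = 9789.0 kW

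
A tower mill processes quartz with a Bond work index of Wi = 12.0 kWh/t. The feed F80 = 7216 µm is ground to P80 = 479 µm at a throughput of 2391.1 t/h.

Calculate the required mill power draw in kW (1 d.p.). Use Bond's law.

W_Bond = 10·Wi·(1/√P₈₀ − 1/√F₈₀)
W = 10·12.0·(1/√479 − 1/√7216) = 10·12.0·(0.033919) = 4.0703 kWh/t
Mill draw = 4.0703 × 2391.1 = 9732.5 kW

P = 9732.5 kW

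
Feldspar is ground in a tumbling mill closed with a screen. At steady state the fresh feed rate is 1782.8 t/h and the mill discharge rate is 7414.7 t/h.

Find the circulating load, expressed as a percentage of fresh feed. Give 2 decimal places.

Discharge = new feed + return, hence
R = M − F = 7414.7 − 1782.8 = 5631.9 t/h
CL = 100·R/F = 100·5631.9/1782.8 = 315.90 %

CL = 315.90 %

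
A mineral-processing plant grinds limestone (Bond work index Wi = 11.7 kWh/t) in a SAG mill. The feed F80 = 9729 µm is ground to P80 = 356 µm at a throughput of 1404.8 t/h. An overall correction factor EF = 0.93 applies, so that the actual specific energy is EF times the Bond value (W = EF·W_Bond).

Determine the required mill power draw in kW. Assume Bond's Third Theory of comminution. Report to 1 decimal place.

P = 6551.7 kW

W = 10·Wi·[P80^(−½) − F80^(−½)]
W = 10·11.7·(1/√356 − 1/√9729) = 10·11.7·(0.042862) = 5.0148 kWh/t
With EF = 0.93: W = 5.0148·0.93 = 4.6638 kWh/t
P = W·T = 4.6638·1404.8 = 6551.7 kW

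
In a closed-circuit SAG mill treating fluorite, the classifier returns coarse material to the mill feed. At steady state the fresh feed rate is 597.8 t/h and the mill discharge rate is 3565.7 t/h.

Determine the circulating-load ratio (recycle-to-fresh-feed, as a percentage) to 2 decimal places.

CL = 496.47 %

M = F + R at steady state, so:
R = M − F = 3565.7 − 597.8 = 2967.9 t/h
CL = 100·R/F = 100·2967.9/597.8 = 496.47 %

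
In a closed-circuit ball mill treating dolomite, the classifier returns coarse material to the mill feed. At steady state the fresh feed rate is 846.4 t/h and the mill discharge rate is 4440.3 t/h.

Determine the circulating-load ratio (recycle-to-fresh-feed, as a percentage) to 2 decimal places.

Mill node: discharge = fresh + recycle.
R = M − F = 4440.3 − 846.4 = 3593.9 t/h
CL = 100·R/F = 100·3593.9/846.4 = 424.61 %

CL = 424.61 %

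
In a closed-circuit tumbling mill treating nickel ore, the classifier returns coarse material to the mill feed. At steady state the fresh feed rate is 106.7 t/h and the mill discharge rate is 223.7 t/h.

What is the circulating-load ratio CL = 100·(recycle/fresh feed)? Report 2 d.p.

CL = 109.65 %

Mill node: discharge = fresh + recycle.
R = M − F = 223.7 − 106.7 = 117.0 t/h
CL = 100·R/F = 100·117.0/106.7 = 109.65 %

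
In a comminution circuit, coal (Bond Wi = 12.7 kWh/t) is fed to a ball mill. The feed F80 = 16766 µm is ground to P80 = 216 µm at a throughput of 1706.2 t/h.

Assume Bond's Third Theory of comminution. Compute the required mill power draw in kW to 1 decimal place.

P = 13070.2 kW

W = 10·Wi·(P80^(-½) − F80^(-½))
W = 10·12.7·(1/√216 − 1/√16766) = 10·12.7·(0.060318) = 7.6604 kWh/t
Mill draw = 7.6604 × 1706.2 = 13070.2 kW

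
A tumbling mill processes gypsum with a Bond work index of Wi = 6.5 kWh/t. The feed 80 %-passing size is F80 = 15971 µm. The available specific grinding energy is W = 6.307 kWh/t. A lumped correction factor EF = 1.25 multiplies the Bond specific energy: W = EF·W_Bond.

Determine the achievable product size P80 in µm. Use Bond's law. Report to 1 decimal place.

Bond:  W = 10 Wi (1/√P − 1/√F)
W_Bond = W / EF = 6.307 / 1.25 = 5.0456 kWh/t
1/√P80 = 1/√F80 + W_Bond/(10·Wi)
  = 5.0456/(10·6.5) + 1/√15971 = 0.077625 + 0.007913 = 0.085537
P80 = (1/0.085537)² = 11.6908² = 136.67 µm

P80 = 136.7 µm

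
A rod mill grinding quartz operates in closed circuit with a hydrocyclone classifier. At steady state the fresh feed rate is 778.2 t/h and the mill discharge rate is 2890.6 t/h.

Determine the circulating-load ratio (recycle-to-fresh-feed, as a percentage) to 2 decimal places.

Steady state: M = F + R.
R = M − F = 2890.6 − 778.2 = 2112.4 t/h
CL = 100·R/F = 100·2112.4/778.2 = 271.45 %

CL = 271.45 %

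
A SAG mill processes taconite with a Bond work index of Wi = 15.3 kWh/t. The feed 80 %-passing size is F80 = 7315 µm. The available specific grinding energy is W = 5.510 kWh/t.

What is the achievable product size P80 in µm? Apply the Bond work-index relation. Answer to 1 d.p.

P80 = 439.4 µm

Bond: W = 10·Wi·(1/√P80 − 1/√F80)
1/√P80 = 1/√F80 + W/(10·Wi)
  = 5.5100/(10·15.3) + 1/√7315 = 0.036013 + 0.011692 = 0.047705
P80 = (1/0.047705)² = 20.9621² = 439.41 µm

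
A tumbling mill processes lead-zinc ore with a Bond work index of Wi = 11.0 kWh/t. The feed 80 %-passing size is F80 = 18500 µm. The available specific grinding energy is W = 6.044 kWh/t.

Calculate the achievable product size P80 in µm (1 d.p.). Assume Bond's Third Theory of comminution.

W = 10·Wi·(P80^(-½) − F80^(-½))
P80^(−½) = W/(10 Wi) + F80^(−½)
  = 6.0440/(10·11.0) + 1/√18500 = 0.054945 + 0.007352 = 0.062298
P80 = (1/0.062298)² = 16.0520² = 257.67 µm

P80 = 257.7 µm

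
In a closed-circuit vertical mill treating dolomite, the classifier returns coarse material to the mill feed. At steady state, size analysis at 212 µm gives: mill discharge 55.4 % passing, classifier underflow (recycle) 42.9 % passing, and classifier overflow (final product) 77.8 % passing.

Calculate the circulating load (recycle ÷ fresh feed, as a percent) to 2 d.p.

Balance %-passing 212 µm (r = R/F):
r = (o − d)/(d − u)
r = (77.8 − 55.4)/(55.4 − 42.9) = 22.4/12.5 = 1.7920
CL = 100·r = 179.20 %

CL = 179.20 %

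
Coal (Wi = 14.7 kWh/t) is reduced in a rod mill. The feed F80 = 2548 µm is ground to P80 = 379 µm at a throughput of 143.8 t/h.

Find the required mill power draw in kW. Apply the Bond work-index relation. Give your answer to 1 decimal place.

W = 10 Wi / √P80 − 10 Wi / √F80
W = 10·14.7·(1/√379 − 1/√2548) = 10·14.7·(0.031556) = 4.6387 kWh/t
P = W·T = 4.6387·143.8 = 667.0 kW

P = 667.0 kW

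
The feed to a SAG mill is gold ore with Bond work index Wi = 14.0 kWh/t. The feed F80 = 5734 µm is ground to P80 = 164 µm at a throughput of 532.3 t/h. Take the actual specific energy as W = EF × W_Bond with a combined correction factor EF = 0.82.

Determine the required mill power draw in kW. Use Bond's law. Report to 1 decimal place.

Bond:  W = 10 Wi (1/√P − 1/√F)
W = 10·14.0·(1/√164 − 1/√5734) = 10·14.0·(0.064881) = 9.0833 kWh/t
Apply correction: 9.0833 × 0.82 = 7.4483 kWh/t
Power = W × throughput = 7.4483 kWh/t × 532.3 t/h = 3964.7 kW

P = 3964.7 kW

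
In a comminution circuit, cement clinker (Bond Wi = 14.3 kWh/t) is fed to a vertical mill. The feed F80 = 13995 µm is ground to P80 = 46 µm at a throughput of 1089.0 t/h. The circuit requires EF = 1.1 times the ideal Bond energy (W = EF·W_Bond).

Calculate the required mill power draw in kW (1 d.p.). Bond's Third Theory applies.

P = 23808.8 kW

W = 10·Wi·(P80^(-½) − F80^(-½))
W = 10·14.3·(1/√46 − 1/√13995) = 10·14.3·(0.138989) = 19.8754 kWh/t
Corrected W = EF·W_Bond = 1.1·19.8754 = 21.8630 kWh/t
Mill draw = 21.8630 × 1089.0 = 23808.8 kW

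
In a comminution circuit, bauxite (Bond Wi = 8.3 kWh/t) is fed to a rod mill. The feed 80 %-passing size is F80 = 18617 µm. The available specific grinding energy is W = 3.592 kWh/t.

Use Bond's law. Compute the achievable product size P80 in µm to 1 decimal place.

W = 10 Wi (1/√P80 − 1/√F80)  [Bond]
⇒ 1/√P80 = W/(10·Wi) + 1/√F80
  = 3.5920/(10·8.3) + 1/√18617 = 0.043277 + 0.007329 = 0.050606
P80 = (1/0.050606)² = 19.7605² = 390.48 µm

P80 = 390.5 µm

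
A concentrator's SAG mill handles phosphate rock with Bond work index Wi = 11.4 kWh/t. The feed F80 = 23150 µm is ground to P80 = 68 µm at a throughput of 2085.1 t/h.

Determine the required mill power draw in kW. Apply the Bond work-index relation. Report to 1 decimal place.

P = 27263.3 kW

W = 10 Wi (1/√P80 − 1/√F80)  [Bond]
W = 10·11.4·(1/√68 − 1/√23150) = 10·11.4·(0.114695) = 13.0753 kWh/t
P = W·T = 13.0753·2085.1 = 27263.3 kW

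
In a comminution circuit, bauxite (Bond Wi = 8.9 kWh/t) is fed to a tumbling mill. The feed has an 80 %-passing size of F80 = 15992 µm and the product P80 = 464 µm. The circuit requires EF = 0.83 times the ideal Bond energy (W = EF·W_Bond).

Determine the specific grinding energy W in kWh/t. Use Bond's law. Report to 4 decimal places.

W = 10 Wi (1/√P80 − 1/√F80)  [Bond]
1/√464 = 0.046424;  1/√15992 = 0.007908
W = 10·8.9·(0.046424 − 0.007908) = 3.4279 kWh/t
With EF = 0.83: W = 3.4279·0.83 = 2.8452 kWh/t

W = 2.8452 kWh/t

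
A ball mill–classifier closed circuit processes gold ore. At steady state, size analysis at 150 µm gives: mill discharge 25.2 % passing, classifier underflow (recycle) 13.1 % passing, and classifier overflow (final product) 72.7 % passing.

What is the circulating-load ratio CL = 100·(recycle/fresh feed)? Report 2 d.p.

Mass balance on the −150 µm fraction:
r = (o − d)/(d − u)
r = (72.7 − 25.2)/(25.2 − 13.1) = 47.5/12.1 = 3.9256
CL = 100·r = 392.56 %

CL = 392.56 %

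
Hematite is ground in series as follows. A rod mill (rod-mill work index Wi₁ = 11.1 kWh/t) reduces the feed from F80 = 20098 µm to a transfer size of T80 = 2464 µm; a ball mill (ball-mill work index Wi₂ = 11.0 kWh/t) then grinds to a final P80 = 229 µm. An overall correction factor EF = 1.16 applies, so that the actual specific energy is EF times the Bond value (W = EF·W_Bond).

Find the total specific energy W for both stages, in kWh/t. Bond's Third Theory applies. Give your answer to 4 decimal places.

W = 7.5472 kWh/t

W = 10·Wi·[P80^(−½) − F80^(−½)]
Stage 1 (20098→2464 µm, Wi₁=11.1): W₁ = 10·11.1·(0.020146 − 0.007054) = 1.4532 kWh/t
Stage 2 (2464→229 µm, Wi₂=11.0): W₂ = 10·11.0·(0.066082 − 0.020146) = 5.0530 kWh/t
W = W₁ + W₂ = 1.4532 + 5.0530 = 6.5062 kWh/t
W_actual = 1.16 × 6.5062 = 7.5472 kWh/t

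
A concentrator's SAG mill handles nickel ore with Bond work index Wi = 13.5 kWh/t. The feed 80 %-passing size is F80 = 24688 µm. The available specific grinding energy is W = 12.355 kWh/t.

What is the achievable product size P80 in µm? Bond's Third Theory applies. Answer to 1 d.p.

P80 = 104.4 µm

Bond: W = 10·Wi·(1/√P80 − 1/√F80)
P80^-0.5 = F80^-0.5 + W/(10 Wi)
  = 12.3550/(10·13.5) + 1/√24688 = 0.091519 + 0.006364 = 0.097883
P80 = (1/0.097883)² = 10.2163² = 104.37 µm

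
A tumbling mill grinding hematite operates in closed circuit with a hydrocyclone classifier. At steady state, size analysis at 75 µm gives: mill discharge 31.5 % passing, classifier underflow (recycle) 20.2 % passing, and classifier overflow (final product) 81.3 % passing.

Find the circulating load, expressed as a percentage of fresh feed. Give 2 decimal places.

Let r = R/F. Size balance at 75 µm:
(1+r)·d = r·u + o ⇒ r = (o−d)/(d−u)
r = (81.3 − 31.5)/(31.5 − 20.2) = 49.8/11.3 = 4.4071
CL = 100·r = 440.71 %

CL = 440.71 %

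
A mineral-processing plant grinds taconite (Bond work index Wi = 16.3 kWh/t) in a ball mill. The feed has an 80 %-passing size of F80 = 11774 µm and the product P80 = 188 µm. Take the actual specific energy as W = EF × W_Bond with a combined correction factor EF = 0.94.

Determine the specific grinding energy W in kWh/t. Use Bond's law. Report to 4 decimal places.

W = 9.7627 kWh/t

W = 10 Wi (P80^-0.5 − F80^-0.5)
1/√188 = 0.072932;  1/√11774 = 0.009216
W = 10·16.3·(0.072932 − 0.009216) = 10.3858 kWh/t
With EF = 0.94: W = 10.3858·0.94 = 9.7627 kWh/t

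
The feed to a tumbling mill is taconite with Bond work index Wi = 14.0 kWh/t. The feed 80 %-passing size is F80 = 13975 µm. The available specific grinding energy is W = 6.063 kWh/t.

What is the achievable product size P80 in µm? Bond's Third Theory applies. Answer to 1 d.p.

P80 = 373.2 µm

W = 10 Wi (1/√P80 − 1/√F80)  [Bond]
⇒ 1/√P80 = W/(10 Wi) + 1/√F80
  = 6.0630/(10·14.0) + 1/√13975 = 0.043307 + 0.008459 = 0.051766
P80 = (1/0.051766)² = 19.3176² = 373.17 µm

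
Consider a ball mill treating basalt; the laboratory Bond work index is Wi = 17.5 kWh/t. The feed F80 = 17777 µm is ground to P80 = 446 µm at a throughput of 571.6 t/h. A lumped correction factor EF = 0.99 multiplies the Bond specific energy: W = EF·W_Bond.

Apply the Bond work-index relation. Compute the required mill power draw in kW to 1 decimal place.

P = 3946.5 kW

W = 10 Wi (P80^-0.5 − F80^-0.5)
W = 10·17.5·(1/√446 − 1/√17777) = 10·17.5·(0.039851) = 6.9740 kWh/t
Corrected W = EF·W_Bond = 0.99·6.9740 = 6.9042 kWh/t
P = W·T = 6.9042·571.6 = 3946.5 kW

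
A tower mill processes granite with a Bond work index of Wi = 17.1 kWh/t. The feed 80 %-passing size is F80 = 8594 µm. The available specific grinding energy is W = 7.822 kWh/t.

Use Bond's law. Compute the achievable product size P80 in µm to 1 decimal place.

P80 = 312.9 µm

W = 10 Wi (P80^-0.5 − F80^-0.5)
1/√P80 = 1/√F80 + W/(10·Wi)
  = 7.8220/(10·17.1) + 1/√8594 = 0.045743 + 0.010787 = 0.056530
P80 = (1/0.056530)² = 17.6898² = 312.93 µm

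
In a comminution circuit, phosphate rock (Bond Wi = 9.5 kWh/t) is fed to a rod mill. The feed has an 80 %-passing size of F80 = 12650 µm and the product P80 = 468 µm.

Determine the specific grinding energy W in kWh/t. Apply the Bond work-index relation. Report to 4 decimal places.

W = 3.5467 kWh/t

W = 10·Wi·[P80^(−½) − F80^(−½)]
1/√468 = 0.046225;  1/√12650 = 0.008891
W = 10·9.5·(0.046225 − 0.008891) = 3.5467 kWh/t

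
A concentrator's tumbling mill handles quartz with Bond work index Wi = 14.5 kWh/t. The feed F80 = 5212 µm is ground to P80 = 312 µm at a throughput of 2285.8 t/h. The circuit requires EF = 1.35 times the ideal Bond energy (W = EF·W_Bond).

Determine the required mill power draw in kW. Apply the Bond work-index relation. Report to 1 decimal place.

P = 19133.8 kW

W = 10 Wi / √P80 − 10 Wi / √F80
W = 10·14.5·(1/√312 − 1/√5212) = 10·14.5·(0.042762) = 6.2005 kWh/t
W_actual = 1.35 × 6.2005 = 8.3707 kWh/t
P = W·T = 8.3707·2285.8 = 19133.8 kW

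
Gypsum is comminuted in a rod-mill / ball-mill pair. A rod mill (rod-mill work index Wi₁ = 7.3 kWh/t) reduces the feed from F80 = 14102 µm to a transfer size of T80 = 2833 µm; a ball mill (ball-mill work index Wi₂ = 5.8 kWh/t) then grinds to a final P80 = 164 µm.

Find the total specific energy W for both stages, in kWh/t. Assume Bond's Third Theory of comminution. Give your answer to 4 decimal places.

W = 4.1961 kWh/t

W = 10·Wi·[P80^(−½) − F80^(−½)]
Stage 1 (14102→2833 µm, Wi₁=7.3): W₁ = 10·7.3·(0.018788 − 0.008421) = 0.7568 kWh/t
Stage 2 (2833→164 µm, Wi₂=5.8): W₂ = 10·5.8·(0.078087 − 0.018788) = 3.4393 kWh/t
W = W₁ + W₂ = 0.7568 + 3.4393 = 4.1961 kWh/t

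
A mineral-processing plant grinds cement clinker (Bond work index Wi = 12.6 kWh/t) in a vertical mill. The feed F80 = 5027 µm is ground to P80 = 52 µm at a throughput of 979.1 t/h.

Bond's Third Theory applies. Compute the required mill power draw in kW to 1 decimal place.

P = 15367.9 kW

Bond: W = 10·Wi·(1/√P80 − 1/√F80)
W = 10·12.6·(1/√52 − 1/√5027) = 10·12.6·(0.124571) = 15.6959 kWh/t
P_mill = W·ṁ = 15.6959·979.1 = 15367.9 kW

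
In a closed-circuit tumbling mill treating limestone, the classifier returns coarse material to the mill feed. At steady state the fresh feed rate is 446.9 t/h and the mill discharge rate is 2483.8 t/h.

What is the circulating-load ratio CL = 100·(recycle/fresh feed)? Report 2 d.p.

Mill node: discharge = fresh + recycle.
R = M − F = 2483.8 − 446.9 = 2036.9 t/h
CL = 100·R/F = 100·2036.9/446.9 = 455.78 %

CL = 455.78 %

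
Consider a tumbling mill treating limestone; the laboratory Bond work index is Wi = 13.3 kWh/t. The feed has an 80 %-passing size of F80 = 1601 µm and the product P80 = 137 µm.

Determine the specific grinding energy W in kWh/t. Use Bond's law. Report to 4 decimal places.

W = 8.0390 kWh/t

Bond:  W = 10 Wi (1/√P − 1/√F)
1/√137 = 0.085436;  1/√1601 = 0.024992
W = 10·13.3·(0.085436 − 0.024992) = 8.0390 kWh/t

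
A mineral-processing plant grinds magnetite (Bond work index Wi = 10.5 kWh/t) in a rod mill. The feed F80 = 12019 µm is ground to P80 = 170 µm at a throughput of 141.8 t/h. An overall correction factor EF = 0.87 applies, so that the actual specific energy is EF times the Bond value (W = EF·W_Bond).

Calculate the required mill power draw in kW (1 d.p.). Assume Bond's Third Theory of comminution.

W = 10 Wi / √P80 − 10 Wi / √F80
W = 10·10.5·(1/√170 − 1/√12019) = 10·10.5·(0.067575) = 7.0954 kWh/t
Apply correction: 7.0954 × 0.87 = 6.1730 kWh/t
Power = W × throughput = 6.1730 kWh/t × 141.8 t/h = 875.3 kW

P = 875.3 kW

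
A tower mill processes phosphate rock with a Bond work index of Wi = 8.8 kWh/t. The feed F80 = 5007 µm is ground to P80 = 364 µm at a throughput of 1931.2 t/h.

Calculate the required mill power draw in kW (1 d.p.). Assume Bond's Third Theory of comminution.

Bond: W = 10·Wi·(1/√P80 − 1/√F80)
W = 10·8.8·(1/√364 − 1/√5007) = 10·8.8·(0.038282) = 3.3688 kWh/t
P = W·T = 3.3688·1931.2 = 6505.9 kW

P = 6505.9 kW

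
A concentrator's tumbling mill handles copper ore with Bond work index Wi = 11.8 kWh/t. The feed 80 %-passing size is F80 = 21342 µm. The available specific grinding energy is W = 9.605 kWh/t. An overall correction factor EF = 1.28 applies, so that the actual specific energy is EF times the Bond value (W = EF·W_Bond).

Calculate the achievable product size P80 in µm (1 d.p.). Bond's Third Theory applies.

P80 = 201.6 µm

W = 10 Wi (P80^-0.5 − F80^-0.5)
W_Bond = W / EF = 9.605 / 1.28 = 7.5039 kWh/t
1/√P80 = 1/√F80 + W_Bond/(10·Wi)
  = 7.5039/(10·11.8) + 1/√21342 = 0.063592 + 0.006845 = 0.070438
P80 = (1/0.070438)² = 14.1970² = 201.55 µm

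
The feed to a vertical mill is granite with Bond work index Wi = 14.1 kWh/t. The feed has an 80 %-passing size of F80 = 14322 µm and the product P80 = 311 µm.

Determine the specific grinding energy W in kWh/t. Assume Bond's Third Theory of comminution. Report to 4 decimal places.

Bond:  W = 10 Wi (1/√P − 1/√F)
1/√311 = 0.056705;  1/√14322 = 0.008356
W = 10·14.1·(0.056705 − 0.008356) = 6.8172 kWh/t

W = 6.8172 kWh/t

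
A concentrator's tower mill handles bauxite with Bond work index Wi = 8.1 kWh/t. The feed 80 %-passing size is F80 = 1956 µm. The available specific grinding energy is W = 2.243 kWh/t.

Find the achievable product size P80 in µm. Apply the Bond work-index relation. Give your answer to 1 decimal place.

W = 10 Wi (1/√P80 − 1/√F80)  [Bond]
⇒ 1/√P80 = W/(10 Wi) + 1/√F80
  = 2.2430/(10·8.1) + 1/√1956 = 0.027691 + 0.022611 = 0.050302
P80 = (1/0.050302)² = 19.8799² = 395.21 µm

P80 = 395.2 µm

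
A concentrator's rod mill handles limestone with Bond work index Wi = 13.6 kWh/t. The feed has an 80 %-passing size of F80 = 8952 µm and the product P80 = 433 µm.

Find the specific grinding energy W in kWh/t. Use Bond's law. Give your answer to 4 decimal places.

W = 10·Wi·(P80^(-½) − F80^(-½))
1/√433 = 0.048057;  1/√8952 = 0.010569
W = 10·13.6·(0.048057 − 0.010569) = 5.0983 kWh/t

W = 5.0983 kWh/t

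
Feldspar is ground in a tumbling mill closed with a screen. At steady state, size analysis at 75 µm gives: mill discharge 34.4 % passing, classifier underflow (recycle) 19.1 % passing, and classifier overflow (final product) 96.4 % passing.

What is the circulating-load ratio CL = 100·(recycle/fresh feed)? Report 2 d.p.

Classifier node, passing 75 µm:
r = (o − d)/(d − u)
r = (96.4 − 34.4)/(34.4 − 19.1) = 62.0/15.3 = 4.0523
CL = 100·r = 405.23 %

CL = 405.23 %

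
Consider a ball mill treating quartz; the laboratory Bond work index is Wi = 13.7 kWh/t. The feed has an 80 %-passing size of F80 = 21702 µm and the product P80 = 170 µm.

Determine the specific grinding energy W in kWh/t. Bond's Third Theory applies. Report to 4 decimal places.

W = 9.5774 kWh/t

Bond: W = 10·Wi·(1/√P80 − 1/√F80)
1/√170 = 0.076696;  1/√21702 = 0.006788
W = 10·13.7·(0.076696 − 0.006788) = 9.5774 kWh/t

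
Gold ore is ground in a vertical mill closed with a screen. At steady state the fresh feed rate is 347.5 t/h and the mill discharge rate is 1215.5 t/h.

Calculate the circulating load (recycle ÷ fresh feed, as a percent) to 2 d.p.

CL = 249.78 %

Discharge = new feed + return, hence
R = M − F = 1215.5 − 347.5 = 868.0 t/h
CL = 100·R/F = 100·868.0/347.5 = 249.78 %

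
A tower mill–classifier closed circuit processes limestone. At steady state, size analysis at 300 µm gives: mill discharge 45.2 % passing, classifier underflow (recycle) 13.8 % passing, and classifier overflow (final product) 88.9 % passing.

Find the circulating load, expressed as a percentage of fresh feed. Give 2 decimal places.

CL = 139.17 %

Classifier node, passing 300 µm:
Fd + Rd = Ru + Fo ⇒ R/F = (o−d)/(d−u)
r = (88.9 − 45.2)/(45.2 − 13.8) = 43.7/31.4 = 1.3917
CL = 100·r = 139.17 %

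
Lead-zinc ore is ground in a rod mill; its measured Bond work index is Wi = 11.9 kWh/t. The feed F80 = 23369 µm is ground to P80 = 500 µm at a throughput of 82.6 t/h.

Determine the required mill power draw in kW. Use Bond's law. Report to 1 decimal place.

W = 10 Wi (P80^-0.5 − F80^-0.5)
W = 10·11.9·(1/√500 − 1/√23369) = 10·11.9·(0.038180) = 4.5434 kWh/t
Power = W × throughput = 4.5434 kWh/t × 82.6 t/h = 375.3 kW

P = 375.3 kW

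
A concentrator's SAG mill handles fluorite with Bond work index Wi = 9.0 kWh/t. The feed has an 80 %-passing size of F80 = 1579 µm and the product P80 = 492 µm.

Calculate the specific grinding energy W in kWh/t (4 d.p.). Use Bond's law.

W = 1.7926 kWh/t

W = 10·Wi·(P80^(-½) − F80^(-½))
1/√492 = 0.045083;  1/√1579 = 0.025166
W = 10·9.0·(0.045083 − 0.025166) = 1.7926 kWh/t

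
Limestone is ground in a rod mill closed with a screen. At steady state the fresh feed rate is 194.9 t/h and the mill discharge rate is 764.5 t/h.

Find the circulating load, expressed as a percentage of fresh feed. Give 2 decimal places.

CL = 292.25 %

M = F + R at steady state, so:
R = M − F = 764.5 − 194.9 = 569.6 t/h
CL = 100·R/F = 100·569.6/194.9 = 292.25 %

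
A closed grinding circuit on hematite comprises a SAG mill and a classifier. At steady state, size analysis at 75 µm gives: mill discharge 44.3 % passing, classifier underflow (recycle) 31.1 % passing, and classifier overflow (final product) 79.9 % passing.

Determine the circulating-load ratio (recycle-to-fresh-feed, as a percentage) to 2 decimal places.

CL = 269.70 %

Mass balance on the −75 µm fraction:
d + r·d = r·u + o → r(d−u) = o−d
r = (79.9 − 44.3)/(44.3 − 31.1) = 35.6/13.2 = 2.6970
CL = 100·r = 269.70 %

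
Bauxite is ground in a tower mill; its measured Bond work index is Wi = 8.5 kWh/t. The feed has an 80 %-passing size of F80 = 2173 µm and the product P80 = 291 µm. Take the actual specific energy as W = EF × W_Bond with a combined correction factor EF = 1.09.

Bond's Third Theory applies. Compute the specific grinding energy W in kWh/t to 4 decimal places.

W = 10·Wi·[P80^(−½) − F80^(−½)]
1/√291 = 0.058621;  1/√2173 = 0.021452
W = 10·8.5·(0.058621 − 0.021452) = 3.1594 kWh/t
W_actual = 1.09 × 3.1594 = 3.4437 kWh/t

W = 3.4437 kWh/t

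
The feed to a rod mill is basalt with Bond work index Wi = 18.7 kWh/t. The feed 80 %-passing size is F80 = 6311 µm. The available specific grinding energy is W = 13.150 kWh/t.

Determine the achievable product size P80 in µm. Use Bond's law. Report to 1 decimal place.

Bond: W = 10·Wi·(1/√P80 − 1/√F80)
1/√P80 = 1/√F80 + W/(10·Wi)
  = 13.1500/(10·18.7) + 1/√6311 = 0.070321 + 0.012588 = 0.082909
P80 = (1/0.082909)² = 12.0615² = 145.48 µm

P80 = 145.5 µm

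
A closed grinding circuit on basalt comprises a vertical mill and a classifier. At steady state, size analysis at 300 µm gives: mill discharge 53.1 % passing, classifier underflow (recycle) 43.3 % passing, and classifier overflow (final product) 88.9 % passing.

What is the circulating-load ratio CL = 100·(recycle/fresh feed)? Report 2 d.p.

Classifier node, passing 300 µm:
(1+r)·d = r·u + o ⇒ r = (o−d)/(d−u)
r = (88.9 − 53.1)/(53.1 − 43.3) = 35.8/9.8 = 3.6531
CL = 100·r = 365.31 %

CL = 365.31 %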